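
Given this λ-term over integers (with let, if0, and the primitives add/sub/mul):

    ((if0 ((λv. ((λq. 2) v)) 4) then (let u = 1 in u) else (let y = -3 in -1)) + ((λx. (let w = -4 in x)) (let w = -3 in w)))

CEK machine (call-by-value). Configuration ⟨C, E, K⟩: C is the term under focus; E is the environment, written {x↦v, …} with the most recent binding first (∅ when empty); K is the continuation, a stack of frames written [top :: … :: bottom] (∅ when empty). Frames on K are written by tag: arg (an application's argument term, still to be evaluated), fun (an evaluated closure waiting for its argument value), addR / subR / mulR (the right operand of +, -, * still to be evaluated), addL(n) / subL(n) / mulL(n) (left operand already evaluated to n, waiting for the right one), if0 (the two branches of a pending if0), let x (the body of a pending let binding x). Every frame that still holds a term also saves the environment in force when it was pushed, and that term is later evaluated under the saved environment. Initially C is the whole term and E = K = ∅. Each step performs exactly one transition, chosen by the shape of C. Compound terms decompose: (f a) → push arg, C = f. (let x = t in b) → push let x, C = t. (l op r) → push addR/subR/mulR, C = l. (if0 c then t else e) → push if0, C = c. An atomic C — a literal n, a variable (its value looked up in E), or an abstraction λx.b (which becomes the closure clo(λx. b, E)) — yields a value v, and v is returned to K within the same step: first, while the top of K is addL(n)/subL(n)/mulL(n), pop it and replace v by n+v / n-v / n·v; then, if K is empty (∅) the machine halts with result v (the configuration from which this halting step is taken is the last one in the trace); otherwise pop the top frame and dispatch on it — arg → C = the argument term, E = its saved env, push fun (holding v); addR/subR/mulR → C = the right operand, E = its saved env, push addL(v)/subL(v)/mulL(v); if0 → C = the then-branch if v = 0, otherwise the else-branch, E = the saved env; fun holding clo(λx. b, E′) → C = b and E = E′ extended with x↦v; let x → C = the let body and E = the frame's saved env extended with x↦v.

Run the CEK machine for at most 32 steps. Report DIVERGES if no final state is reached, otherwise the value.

Answer: -4

Machine steps:
t=0: ⟨C=((if0 ((λv. ((λq. 2) v)) 4) then (let u = 1 in u) else (let y = -3 in -1)) + ((λx. (let w = -4 in x)) (let w = -3 in w))); E=∅; K=∅⟩
t=1: ⟨C=(if0 ((λv. ((λq. 2) v)) 4) then (let u = 1 in u) else (let y = -3 in -1)); E=∅; K=[addR]⟩
t=2: ⟨C=((λv. ((λq. 2) v)) 4); E=∅; K=[if0 :: addR]⟩
t=3: ⟨C=(λv. ((λq. 2) v)); E=∅; K=[arg :: if0 :: addR]⟩
t=4: ⟨C=4; E=∅; K=[fun :: if0 :: addR]⟩
t=5: ⟨C=((λq. 2) v); E={v↦4}; K=[if0 :: addR]⟩
t=6: ⟨C=(λq. 2); E={v↦4}; K=[arg :: if0 :: addR]⟩
t=7: ⟨C=v; E={v↦4}; K=[fun :: if0 :: addR]⟩
t=8: ⟨C=2; E={q↦4, v↦4}; K=[if0 :: addR]⟩
t=9: ⟨C=(let y = -3 in -1); E=∅; K=[addR]⟩
t=10: ⟨C=-3; E=∅; K=[let y :: addR]⟩
t=11: ⟨C=-1; E={y↦-3}; K=[addR]⟩
t=12: ⟨C=((λx. (let w = -4 in x)) (let w = -3 in w)); E=∅; K=[addL(-1)]⟩
t=13: ⟨C=(λx. (let w = -4 in x)); E=∅; K=[arg :: addL(-1)]⟩
t=14: ⟨C=(let w = -3 in w); E=∅; K=[fun :: addL(-1)]⟩
t=15: ⟨C=-3; E=∅; K=[let w :: fun :: addL(-1)]⟩
t=16: ⟨C=w; E={w↦-3}; K=[fun :: addL(-1)]⟩
t=17: ⟨C=(let w = -4 in x); E={x↦-3}; K=[addL(-1)]⟩
t=18: ⟨C=-4; E={x↦-3}; K=[let w :: addL(-1)]⟩
t=19: ⟨C=x; E={w↦-4, x↦-3}; K=[addL(-1)]⟩
→ final value -4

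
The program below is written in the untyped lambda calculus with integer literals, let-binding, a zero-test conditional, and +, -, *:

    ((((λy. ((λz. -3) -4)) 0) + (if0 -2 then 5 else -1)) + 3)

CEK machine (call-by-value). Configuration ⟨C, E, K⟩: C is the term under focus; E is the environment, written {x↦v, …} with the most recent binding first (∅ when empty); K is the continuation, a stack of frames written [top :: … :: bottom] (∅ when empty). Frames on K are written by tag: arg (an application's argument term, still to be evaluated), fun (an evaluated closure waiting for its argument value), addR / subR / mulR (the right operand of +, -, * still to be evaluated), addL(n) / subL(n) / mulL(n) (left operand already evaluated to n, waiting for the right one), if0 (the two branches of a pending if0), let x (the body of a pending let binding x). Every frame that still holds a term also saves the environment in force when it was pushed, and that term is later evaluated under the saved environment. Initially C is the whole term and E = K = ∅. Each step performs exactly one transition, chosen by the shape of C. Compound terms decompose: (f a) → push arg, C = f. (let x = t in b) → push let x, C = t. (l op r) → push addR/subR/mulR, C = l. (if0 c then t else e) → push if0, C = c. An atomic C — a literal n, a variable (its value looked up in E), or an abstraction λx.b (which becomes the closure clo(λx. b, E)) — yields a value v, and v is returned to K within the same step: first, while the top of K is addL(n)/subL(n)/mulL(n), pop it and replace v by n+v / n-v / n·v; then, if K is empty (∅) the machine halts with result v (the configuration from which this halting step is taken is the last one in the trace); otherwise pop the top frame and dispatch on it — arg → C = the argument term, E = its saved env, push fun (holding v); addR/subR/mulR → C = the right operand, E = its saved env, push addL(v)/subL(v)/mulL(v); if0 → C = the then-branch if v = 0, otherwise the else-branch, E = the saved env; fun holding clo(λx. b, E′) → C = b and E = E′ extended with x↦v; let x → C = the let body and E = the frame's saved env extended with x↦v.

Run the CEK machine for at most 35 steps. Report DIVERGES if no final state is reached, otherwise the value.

[0] [C=((((λy. ((λz. -3) -4)) 0) + (if0 -2 then 5 else -1)) + 3) | E=∅ | K=∅]
[1] [C=(((λy. ((λz. -3) -4)) 0) + (if0 -2 then 5 else -1)) | E=∅ | K=[addR]]
[2] [C=((λy. ((λz. -3) -4)) 0) | E=∅ | K=[addR :: addR]]
[3] [C=(λy. ((λz. -3) -4)) | E=∅ | K=[arg :: addR :: addR]]
[4] [C=0 | E=∅ | K=[fun :: addR :: addR]]
[5] [C=((λz. -3) -4) | E={y↦0} | K=[addR :: addR]]
[6] [C=(λz. -3) | E={y↦0} | K=[arg :: addR :: addR]]
[7] [C=-4 | E={y↦0} | K=[fun :: addR :: addR]]
[8] [C=-3 | E={z↦-4, y↦0} | K=[addR :: addR]]
[9] [C=(if0 -2 then 5 else -1) | E=∅ | K=[addL(-3) :: addR]]
[10] [C=-2 | E=∅ | K=[if0 :: addL(-3) :: addR]]
[11] [C=-1 | E=∅ | K=[addL(-3) :: addR]]
[12] [C=3 | E=∅ | K=[addL(-4)]]
→ final value -1

Answer: -1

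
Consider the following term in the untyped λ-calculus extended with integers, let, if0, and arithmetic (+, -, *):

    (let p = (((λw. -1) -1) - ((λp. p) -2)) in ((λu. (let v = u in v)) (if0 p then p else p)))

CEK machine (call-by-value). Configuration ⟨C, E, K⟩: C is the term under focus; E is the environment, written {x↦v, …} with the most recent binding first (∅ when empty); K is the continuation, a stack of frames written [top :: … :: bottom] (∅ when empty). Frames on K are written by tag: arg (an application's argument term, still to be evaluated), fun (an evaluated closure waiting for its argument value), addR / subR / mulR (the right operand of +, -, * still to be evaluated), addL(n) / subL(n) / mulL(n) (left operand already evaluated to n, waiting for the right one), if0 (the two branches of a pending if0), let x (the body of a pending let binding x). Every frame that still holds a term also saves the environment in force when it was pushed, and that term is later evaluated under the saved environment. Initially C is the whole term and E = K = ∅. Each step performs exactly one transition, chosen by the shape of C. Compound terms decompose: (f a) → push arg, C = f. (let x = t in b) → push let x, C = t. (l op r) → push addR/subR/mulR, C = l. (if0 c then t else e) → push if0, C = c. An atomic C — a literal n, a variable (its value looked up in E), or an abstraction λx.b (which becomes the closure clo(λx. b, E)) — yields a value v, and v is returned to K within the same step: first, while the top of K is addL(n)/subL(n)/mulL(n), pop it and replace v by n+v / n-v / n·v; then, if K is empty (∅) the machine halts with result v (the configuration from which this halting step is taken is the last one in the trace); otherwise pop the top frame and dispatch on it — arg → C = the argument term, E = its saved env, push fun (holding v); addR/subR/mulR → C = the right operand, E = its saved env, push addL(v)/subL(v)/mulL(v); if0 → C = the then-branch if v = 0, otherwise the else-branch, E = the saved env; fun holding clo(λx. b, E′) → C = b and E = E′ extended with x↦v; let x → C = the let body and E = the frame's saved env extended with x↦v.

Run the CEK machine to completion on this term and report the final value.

Answer: 1

Machine steps:
t=0: <C=(let p = (((λw. -1) -1) - ((λp. p) -2)) in ((λu. (let v = u in v)) (if0 p then p else p))), E=∅, K=∅>
t=1: <C=(((λw. -1) -1) - ((λp. p) -2)), E=∅, K=[let p]>
t=2: <C=((λw. -1) -1), E=∅, K=[subR :: let p]>
t=3: <C=(λw. -1), E=∅, K=[arg :: subR :: let p]>
t=4: <C=-1, E=∅, K=[fun :: subR :: let p]>
t=5: <C=-1, E={w↦-1}, K=[subR :: let p]>
t=6: <C=((λp. p) -2), E=∅, K=[subL(-1) :: let p]>
t=7: <C=(λp. p), E=∅, K=[arg :: subL(-1) :: let p]>
t=8: <C=-2, E=∅, K=[fun :: subL(-1) :: let p]>
t=9: <C=p, E={p↦-2}, K=[subL(-1) :: let p]>
t=10: <C=((λu. (let v = u in v)) (if0 p then p else p)), E={p↦1}, K=∅>
t=11: <C=(λu. (let v = u in v)), E={p↦1}, K=[arg]>
t=12: <C=(if0 p then p else p), E={p↦1}, K=[fun]>
t=13: <C=p, E={p↦1}, K=[if0 :: fun]>
t=14: <C=p, E={p↦1}, K=[fun]>
t=15: <C=(let v = u in v), E={u↦1, p↦1}, K=∅>
t=16: <C=u, E={u↦1, p↦1}, K=[let v]>
t=17: <C=v, E={v↦1, u↦1, p↦1}, K=∅>
→ final value 1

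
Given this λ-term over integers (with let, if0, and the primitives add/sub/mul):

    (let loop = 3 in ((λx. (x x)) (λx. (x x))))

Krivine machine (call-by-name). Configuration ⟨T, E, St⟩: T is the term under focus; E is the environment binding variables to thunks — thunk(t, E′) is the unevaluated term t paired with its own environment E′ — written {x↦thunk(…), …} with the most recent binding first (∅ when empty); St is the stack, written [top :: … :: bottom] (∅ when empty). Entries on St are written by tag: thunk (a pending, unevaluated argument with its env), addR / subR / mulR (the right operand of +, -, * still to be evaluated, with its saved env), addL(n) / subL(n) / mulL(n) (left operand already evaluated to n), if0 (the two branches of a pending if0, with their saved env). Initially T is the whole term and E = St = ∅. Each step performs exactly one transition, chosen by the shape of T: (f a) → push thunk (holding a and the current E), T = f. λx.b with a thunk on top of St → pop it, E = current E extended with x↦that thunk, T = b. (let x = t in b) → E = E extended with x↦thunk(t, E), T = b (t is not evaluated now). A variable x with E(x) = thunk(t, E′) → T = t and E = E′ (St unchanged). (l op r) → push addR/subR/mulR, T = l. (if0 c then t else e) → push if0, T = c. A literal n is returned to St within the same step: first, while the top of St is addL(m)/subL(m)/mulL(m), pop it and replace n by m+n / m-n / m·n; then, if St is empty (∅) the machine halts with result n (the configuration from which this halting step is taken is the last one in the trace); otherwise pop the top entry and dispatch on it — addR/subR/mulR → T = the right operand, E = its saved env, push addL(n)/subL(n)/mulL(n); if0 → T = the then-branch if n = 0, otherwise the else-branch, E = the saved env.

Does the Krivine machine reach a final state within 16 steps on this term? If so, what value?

t=0: <T=(let loop = 3 in ((λx. (x x)) (λx. (x x)))), E=∅, St=∅>
t=1: <T=((λx. (x x)) (λx. (x x))), E={loop↦thunk(3, ∅)}, St=∅>
t=2: <T=(λx. (x x)), E={loop↦thunk(3, ∅)}, St=[thunk]>
t=3: <T=(x x), E={x↦thunk((λx. (x x)), {loop↦thunk(3, ∅)}), loop↦thunk(3, ∅)}, St=∅>
t=4: <T=x, E={x↦thunk((λx. (x x)), {loop↦thunk(3, ∅)}), loop↦thunk(3, ∅)}, St=[thunk]>
t=5: <T=(λx. (x x)), E={loop↦thunk(3, ∅)}, St=[thunk]>
t=6: <T=(x x), E={x↦thunk(x, {x↦thunk((λx. (x x)), {loop↦thunk(3, ∅)}), loop↦thunk(3, ∅)}), loop↦thunk(3, ∅)}, St=∅>
t=7: <T=x, E={x↦thunk(x, {x↦thunk((λx. (x x)), {loop↦thunk(3, ∅)}), loop↦thunk(3, ∅)}), loop↦thunk(3, ∅)}, St=[thunk]>
t=8: <T=x, E={x↦thunk((λx. (x x)), {loop↦thunk(3, ∅)}), loop↦thunk(3, ∅)}, St=[thunk]>
t=9: <T=(λx. (x x)), E={loop↦thunk(3, ∅)}, St=[thunk]>
t=10: <T=(x x), E={x↦thunk(x, {x↦thunk(x, {x↦thunk((λx. (x x)), {loop↦thunk(3, ∅)}), loop↦thunk(3, ∅)}), loop↦thunk(3, ∅)}), loop↦thunk(3, ∅)}, St=∅>
t=11: <T=x, E={x↦thunk(x, {x↦thunk(x, {x↦thunk((λx. (x x)), {loop↦thunk(3, ∅)}), loop↦thunk(3, ∅)}), loop↦thunk(3, ∅)}), loop↦thunk(3, ∅)}, St=[thunk]>
t=12: <T=x, E={x↦thunk(x, {x↦thunk((λx. (x x)), {loop↦thunk(3, ∅)}), loop↦thunk(3, ∅)}), loop↦thunk(3, ∅)}, St=[thunk]>
t=13: <T=x, E={x↦thunk((λx. (x x)), {loop↦thunk(3, ∅)}), loop↦thunk(3, ∅)}, St=[thunk]>
t=14: <T=(λx. (x x)), E={loop↦thunk(3, ∅)}, St=[thunk]>
t=15: <T=(x x), E={x↦thunk(x, {x↦thunk(x, {x↦thunk(x, {x↦thunk((λx. (x x)), {loop↦thunk(3, ∅)}), loop↦thunk(3, ∅)}), loop↦thunk(3, ∅)}), loop↦thunk(3, ∅)}), loop↦thunk(3, ∅)}, St=∅>
t=16: <T=x, E={x↦thunk(x, {x↦thunk(x, {x↦thunk(x, {x↦thunk((λx. (x x)), {loop↦thunk(3, ∅)}), loop↦thunk(3, ∅)}), loop↦thunk(3, ∅)}), loop↦thunk(3, ∅)}), loop↦thunk(3, ∅)}, St=[thunk]>
→ 16 transitions taken and the configuration is still not final: no result within 16 steps

Answer: DIVERGES (no final state within 16 steps)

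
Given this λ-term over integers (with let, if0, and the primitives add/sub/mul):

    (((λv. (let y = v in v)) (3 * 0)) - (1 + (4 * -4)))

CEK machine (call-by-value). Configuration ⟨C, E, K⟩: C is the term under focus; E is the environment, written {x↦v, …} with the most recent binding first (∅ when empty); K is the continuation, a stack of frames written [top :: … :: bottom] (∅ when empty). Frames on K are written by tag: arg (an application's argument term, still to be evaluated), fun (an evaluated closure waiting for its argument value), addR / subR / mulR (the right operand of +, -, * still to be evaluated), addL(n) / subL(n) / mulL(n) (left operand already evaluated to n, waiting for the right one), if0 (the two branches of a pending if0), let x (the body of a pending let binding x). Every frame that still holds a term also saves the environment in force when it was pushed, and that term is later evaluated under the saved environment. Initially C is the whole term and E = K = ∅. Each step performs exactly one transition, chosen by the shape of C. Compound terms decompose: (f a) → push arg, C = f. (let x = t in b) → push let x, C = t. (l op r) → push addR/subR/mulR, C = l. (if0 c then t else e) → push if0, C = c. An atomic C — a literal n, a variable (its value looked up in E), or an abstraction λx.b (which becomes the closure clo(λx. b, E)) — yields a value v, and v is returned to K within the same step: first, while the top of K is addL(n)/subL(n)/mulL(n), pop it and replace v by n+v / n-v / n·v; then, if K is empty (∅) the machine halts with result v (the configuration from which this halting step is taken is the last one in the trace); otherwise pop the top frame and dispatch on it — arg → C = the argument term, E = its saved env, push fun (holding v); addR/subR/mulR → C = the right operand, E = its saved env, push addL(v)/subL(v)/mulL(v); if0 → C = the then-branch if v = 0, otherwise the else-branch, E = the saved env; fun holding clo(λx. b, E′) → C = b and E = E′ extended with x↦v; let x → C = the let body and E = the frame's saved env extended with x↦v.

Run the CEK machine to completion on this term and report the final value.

Answer: 15

Execution trace:
step 0: ⟨C=(((λv. (let y = v in v)) (3 * 0)) - (1 + (4 * -4))); E=∅; K=∅⟩
step 1: ⟨C=((λv. (let y = v in v)) (3 * 0)); E=∅; K=[subR]⟩
step 2: ⟨C=(λv. (let y = v in v)); E=∅; K=[arg :: subR]⟩
step 3: ⟨C=(3 * 0); E=∅; K=[fun :: subR]⟩
step 4: ⟨C=3; E=∅; K=[mulR :: fun :: subR]⟩
step 5: ⟨C=0; E=∅; K=[mulL(3) :: fun :: subR]⟩
step 6: ⟨C=(let y = v in v); E={v↦0}; K=[subR]⟩
step 7: ⟨C=v; E={v↦0}; K=[let y :: subR]⟩
step 8: ⟨C=v; E={y↦0, v↦0}; K=[subR]⟩
step 9: ⟨C=(1 + (4 * -4)); E=∅; K=[subL(0)]⟩
step 10: ⟨C=1; E=∅; K=[addR :: subL(0)]⟩
step 11: ⟨C=(4 * -4); E=∅; K=[addL(1) :: subL(0)]⟩
step 12: ⟨C=4; E=∅; K=[mulR :: addL(1) :: subL(0)]⟩
step 13: ⟨C=-4; E=∅; K=[mulL(4) :: addL(1) :: subL(0)]⟩
→ final value 15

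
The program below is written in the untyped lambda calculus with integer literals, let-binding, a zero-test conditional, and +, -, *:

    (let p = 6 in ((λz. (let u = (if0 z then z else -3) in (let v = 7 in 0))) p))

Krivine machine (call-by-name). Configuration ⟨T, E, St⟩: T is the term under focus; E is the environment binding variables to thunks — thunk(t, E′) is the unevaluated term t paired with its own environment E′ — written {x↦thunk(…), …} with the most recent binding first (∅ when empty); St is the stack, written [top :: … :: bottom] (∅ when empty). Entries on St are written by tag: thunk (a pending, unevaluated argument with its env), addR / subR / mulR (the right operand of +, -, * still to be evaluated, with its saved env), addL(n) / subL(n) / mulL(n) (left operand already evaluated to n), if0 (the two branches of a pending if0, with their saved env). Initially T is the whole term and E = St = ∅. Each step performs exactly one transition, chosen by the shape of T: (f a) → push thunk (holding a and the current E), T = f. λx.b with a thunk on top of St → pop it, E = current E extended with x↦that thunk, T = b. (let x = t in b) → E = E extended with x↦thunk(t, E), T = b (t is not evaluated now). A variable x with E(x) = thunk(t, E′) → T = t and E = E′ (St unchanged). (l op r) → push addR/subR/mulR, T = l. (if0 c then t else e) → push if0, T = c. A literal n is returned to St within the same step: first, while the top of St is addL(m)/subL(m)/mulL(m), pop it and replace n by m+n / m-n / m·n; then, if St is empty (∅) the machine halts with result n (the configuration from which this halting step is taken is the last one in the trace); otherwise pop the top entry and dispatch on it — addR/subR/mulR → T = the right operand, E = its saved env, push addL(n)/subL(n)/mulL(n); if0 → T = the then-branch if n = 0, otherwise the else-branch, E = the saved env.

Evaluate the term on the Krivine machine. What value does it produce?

Answer: 0

Derivation:
[0] <T=(let p = 6 in ((λz. (let u = (if0 z then z else -3) in (let v = 7 in 0))) p)), E=∅, St=∅>
[1] <T=((λz. (let u = (if0 z then z else -3) in (let v = 7 in 0))) p), E={p↦thunk(6, ∅)}, St=∅>
[2] <T=(λz. (let u = (if0 z then z else -3) in (let v = 7 in 0))), E={p↦thunk(6, ∅)}, St=[thunk]>
[3] <T=(let u = (if0 z then z else -3) in (let v = 7 in 0)), E={z↦thunk(p, {p↦thunk(6, ∅)}), p↦thunk(6, ∅)}, St=∅>
[4] <T=(let v = 7 in 0), E={u↦thunk((if0 z then z else -3), {z↦thunk(p, {p↦thunk(6, ∅)}), p↦thunk(6, ∅)}), z↦thunk(p, {p↦thunk(6, ∅)}), p↦thunk(6, ∅)}, St=∅>
[5] <T=0, E={v↦thunk(7, {u↦thunk((if0 z then z else -3), {z↦thunk(p, {p↦thunk(6, ∅)}), p↦thunk(6, ∅)}), z↦thunk(p, {p↦thunk(6, ∅)}), p↦thunk(6, ∅)}), u↦thunk((if0 z then z else -3), {z↦thunk(p, {p↦thunk(6, ∅)}), p↦thunk(6, ∅)}), z↦thunk(p, {p↦thunk(6, ∅)}), p↦thunk(6, ∅)}, St=∅>
→ final value 0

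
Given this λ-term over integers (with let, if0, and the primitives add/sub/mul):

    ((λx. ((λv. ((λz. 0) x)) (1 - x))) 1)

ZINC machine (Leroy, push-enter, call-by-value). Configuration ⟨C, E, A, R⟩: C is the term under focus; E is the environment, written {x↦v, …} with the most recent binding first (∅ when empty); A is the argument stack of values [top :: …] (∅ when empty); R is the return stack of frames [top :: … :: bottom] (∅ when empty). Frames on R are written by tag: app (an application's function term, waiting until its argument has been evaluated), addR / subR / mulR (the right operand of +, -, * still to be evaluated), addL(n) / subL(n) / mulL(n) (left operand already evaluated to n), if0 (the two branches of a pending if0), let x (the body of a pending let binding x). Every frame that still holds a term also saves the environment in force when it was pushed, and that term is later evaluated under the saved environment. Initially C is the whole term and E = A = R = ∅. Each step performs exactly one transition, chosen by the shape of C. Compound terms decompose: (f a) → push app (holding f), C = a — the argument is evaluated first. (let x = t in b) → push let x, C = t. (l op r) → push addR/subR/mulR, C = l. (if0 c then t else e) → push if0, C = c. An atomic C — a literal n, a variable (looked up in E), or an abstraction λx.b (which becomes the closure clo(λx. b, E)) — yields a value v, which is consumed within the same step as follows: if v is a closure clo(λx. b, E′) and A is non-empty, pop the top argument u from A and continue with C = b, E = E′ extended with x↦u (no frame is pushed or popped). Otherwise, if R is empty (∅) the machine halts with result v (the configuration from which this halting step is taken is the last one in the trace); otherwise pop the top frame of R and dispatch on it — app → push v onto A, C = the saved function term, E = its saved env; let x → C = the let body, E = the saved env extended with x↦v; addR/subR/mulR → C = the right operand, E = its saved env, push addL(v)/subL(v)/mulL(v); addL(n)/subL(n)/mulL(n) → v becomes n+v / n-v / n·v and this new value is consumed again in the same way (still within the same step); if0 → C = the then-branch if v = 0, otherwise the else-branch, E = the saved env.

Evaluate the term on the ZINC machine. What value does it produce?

Answer: 0

Machine steps:
t=0: <C=((λx. ((λv. ((λz. 0) x)) (1 - x))) 1), E=∅, A=∅, R=∅>
t=1: <C=1, E=∅, A=∅, R=[app]>
t=2: <C=(λx. ((λv. ((λz. 0) x)) (1 - x))), E=∅, A=[1], R=∅>
t=3: <C=((λv. ((λz. 0) x)) (1 - x)), E={x↦1}, A=∅, R=∅>
t=4: <C=(1 - x), E={x↦1}, A=∅, R=[app]>
t=5: <C=1, E={x↦1}, A=∅, R=[subR :: app]>
t=6: <C=x, E={x↦1}, A=∅, R=[subL(1) :: app]>
t=7: <C=(λv. ((λz. 0) x)), E={x↦1}, A=[0], R=∅>
t=8: <C=((λz. 0) x), E={v↦0, x↦1}, A=∅, R=∅>
t=9: <C=x, E={v↦0, x↦1}, A=∅, R=[app]>
t=10: <C=(λz. 0), E={v↦0, x↦1}, A=[1], R=∅>
t=11: <C=0, E={z↦1, v↦0, x↦1}, A=∅, R=∅>
→ final value 0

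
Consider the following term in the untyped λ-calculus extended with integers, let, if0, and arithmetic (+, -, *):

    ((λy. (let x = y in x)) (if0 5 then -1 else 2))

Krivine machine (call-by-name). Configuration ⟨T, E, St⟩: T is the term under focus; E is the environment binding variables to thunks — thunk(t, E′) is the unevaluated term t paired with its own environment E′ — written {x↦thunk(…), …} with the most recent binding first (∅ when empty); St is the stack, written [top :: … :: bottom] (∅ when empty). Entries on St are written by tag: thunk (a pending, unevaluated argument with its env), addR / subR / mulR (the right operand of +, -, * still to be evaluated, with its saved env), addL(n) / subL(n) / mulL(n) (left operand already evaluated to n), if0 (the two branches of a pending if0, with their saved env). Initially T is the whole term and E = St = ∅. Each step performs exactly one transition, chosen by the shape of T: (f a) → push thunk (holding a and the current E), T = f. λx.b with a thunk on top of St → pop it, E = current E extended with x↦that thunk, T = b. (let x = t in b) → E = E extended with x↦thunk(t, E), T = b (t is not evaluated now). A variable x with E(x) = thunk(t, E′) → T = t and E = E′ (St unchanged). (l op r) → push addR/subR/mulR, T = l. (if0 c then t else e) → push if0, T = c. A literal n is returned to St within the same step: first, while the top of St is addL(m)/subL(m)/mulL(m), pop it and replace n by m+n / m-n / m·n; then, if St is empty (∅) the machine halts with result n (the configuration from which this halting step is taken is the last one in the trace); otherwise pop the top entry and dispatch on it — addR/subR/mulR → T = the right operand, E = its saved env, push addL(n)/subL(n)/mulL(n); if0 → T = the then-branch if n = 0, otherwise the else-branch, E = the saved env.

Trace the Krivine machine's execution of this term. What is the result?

Answer: 2

Derivation:
0. [T=((λy. (let x = y in x)) (if0 5 then -1 else 2)) | E=∅ | St=∅]
1. [T=(λy. (let x = y in x)) | E=∅ | St=[thunk]]
2. [T=(let x = y in x) | E={y↦thunk((if0 5 then -1 else 2), ∅)} | St=∅]
3. [T=x | E={x↦thunk(y, {y↦thunk((if0 5 then -1 else 2), ∅)}), y↦thunk((if0 5 then -1 else 2), ∅)} | St=∅]
4. [T=y | E={y↦thunk((if0 5 then -1 else 2), ∅)} | St=∅]
5. [T=(if0 5 then -1 else 2) | E=∅ | St=∅]
6. [T=5 | E=∅ | St=[if0]]
7. [T=2 | E=∅ | St=∅]
→ final value 2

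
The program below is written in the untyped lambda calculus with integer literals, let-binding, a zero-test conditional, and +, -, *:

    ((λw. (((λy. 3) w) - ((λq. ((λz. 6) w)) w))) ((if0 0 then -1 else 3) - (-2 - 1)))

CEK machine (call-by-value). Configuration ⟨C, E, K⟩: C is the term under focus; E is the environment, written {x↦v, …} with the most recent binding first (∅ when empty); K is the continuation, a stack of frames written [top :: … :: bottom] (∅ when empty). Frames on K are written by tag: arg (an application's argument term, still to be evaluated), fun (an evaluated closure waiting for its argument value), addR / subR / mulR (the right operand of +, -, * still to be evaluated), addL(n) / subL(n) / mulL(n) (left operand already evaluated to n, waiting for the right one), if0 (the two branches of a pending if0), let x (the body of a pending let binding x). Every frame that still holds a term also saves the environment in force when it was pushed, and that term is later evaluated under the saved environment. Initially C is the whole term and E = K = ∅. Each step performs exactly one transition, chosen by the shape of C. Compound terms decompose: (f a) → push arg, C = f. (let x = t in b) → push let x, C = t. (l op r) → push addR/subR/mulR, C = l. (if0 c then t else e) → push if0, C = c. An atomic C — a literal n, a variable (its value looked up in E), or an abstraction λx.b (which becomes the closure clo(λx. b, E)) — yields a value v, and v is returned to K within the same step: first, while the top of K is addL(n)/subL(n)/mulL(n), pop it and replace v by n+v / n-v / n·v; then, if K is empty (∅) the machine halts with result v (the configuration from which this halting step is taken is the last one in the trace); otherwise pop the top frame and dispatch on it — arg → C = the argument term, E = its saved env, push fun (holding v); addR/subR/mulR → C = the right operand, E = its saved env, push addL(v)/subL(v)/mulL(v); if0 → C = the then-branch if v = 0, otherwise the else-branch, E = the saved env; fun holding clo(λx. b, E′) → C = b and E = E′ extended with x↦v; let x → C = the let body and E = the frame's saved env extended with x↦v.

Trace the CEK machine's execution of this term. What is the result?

Answer: -3

Derivation:
step 0: <C=((λw. (((λy. 3) w) - ((λq. ((λz. 6) w)) w))) ((if0 0 then -1 else 3) - (-2 - 1))), E=∅, K=∅>
step 1: <C=(λw. (((λy. 3) w) - ((λq. ((λz. 6) w)) w))), E=∅, K=[arg]>
step 2: <C=((if0 0 then -1 else 3) - (-2 - 1)), E=∅, K=[fun]>
step 3: <C=(if0 0 then -1 else 3), E=∅, K=[subR :: fun]>
step 4: <C=0, E=∅, K=[if0 :: subR :: fun]>
step 5: <C=-1, E=∅, K=[subR :: fun]>
step 6: <C=(-2 - 1), E=∅, K=[subL(-1) :: fun]>
step 7: <C=-2, E=∅, K=[subR :: subL(-1) :: fun]>
step 8: <C=1, E=∅, K=[subL(-2) :: subL(-1) :: fun]>
step 9: <C=(((λy. 3) w) - ((λq. ((λz. 6) w)) w)), E={w↦2}, K=∅>
step 10: <C=((λy. 3) w), E={w↦2}, K=[subR]>
step 11: <C=(λy. 3), E={w↦2}, K=[arg :: subR]>
step 12: <C=w, E={w↦2}, K=[fun :: subR]>
step 13: <C=3, E={y↦2, w↦2}, K=[subR]>
step 14: <C=((λq. ((λz. 6) w)) w), E={w↦2}, K=[subL(3)]>
step 15: <C=(λq. ((λz. 6) w)), E={w↦2}, K=[arg :: subL(3)]>
step 16: <C=w, E={w↦2}, K=[fun :: subL(3)]>
step 17: <C=((λz. 6) w), E={q↦2, w↦2}, K=[subL(3)]>
step 18: <C=(λz. 6), E={q↦2, w↦2}, K=[arg :: subL(3)]>
step 19: <C=w, E={q↦2, w↦2}, K=[fun :: subL(3)]>
step 20: <C=6, E={z↦2, q↦2, w↦2}, K=[subL(3)]>
→ final value -3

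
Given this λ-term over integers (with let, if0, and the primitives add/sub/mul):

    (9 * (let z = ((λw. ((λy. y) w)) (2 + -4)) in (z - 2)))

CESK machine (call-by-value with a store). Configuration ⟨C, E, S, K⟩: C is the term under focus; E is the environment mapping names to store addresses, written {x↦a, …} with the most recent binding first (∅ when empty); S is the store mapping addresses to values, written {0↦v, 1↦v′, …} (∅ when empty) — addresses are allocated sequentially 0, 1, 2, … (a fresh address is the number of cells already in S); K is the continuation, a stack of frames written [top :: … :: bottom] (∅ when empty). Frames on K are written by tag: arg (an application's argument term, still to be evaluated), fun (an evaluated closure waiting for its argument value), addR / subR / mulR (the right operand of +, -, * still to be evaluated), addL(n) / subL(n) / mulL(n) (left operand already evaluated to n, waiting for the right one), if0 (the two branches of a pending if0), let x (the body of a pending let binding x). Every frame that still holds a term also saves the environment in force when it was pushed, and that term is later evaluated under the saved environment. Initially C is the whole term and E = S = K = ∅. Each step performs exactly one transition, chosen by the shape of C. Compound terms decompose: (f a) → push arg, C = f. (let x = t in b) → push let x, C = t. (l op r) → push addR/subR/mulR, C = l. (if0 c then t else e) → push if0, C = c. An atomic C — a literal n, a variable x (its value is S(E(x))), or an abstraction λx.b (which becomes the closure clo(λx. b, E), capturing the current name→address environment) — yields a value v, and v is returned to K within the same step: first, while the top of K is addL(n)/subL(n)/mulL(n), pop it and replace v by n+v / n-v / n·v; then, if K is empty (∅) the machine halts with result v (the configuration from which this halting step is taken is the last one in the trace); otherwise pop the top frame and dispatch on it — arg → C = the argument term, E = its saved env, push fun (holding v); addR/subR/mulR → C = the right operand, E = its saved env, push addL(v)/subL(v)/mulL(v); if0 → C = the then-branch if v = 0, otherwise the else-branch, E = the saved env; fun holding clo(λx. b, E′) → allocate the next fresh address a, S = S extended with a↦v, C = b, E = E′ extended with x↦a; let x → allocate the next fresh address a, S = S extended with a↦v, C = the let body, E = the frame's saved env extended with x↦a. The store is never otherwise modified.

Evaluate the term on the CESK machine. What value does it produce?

Answer: -36

Machine steps:
step 0: ⟨C=(9 * (let z = ((λw. ((λy. y) w)) (2 + -4)) in (z - 2))); E=∅; S=∅; K=∅⟩
step 1: ⟨C=9; E=∅; S=∅; K=[mulR]⟩
step 2: ⟨C=(let z = ((λw. ((λy. y) w)) (2 + -4)) in (z - 2)); E=∅; S=∅; K=[mulL(9)]⟩
step 3: ⟨C=((λw. ((λy. y) w)) (2 + -4)); E=∅; S=∅; K=[let z :: mulL(9)]⟩
step 4: ⟨C=(λw. ((λy. y) w)); E=∅; S=∅; K=[arg :: let z :: mulL(9)]⟩
step 5: ⟨C=(2 + -4); E=∅; S=∅; K=[fun :: let z :: mulL(9)]⟩
step 6: ⟨C=2; E=∅; S=∅; K=[addR :: fun :: let z :: mulL(9)]⟩
step 7: ⟨C=-4; E=∅; S=∅; K=[addL(2) :: fun :: let z :: mulL(9)]⟩
step 8: ⟨C=((λy. y) w); E={w↦0}; S={0↦-2}; K=[let z :: mulL(9)]⟩
step 9: ⟨C=(λy. y); E={w↦0}; S={0↦-2}; K=[arg :: let z :: mulL(9)]⟩
step 10: ⟨C=w; E={w↦0}; S={0↦-2}; K=[fun :: let z :: mulL(9)]⟩
step 11: ⟨C=y; E={y↦1, w↦0}; S={0↦-2, 1↦-2}; K=[let z :: mulL(9)]⟩
step 12: ⟨C=(z - 2); E={z↦2}; S={0↦-2, 1↦-2, 2↦-2}; K=[mulL(9)]⟩
step 13: ⟨C=z; E={z↦2}; S={0↦-2, 1↦-2, 2↦-2}; K=[subR :: mulL(9)]⟩
step 14: ⟨C=2; E={z↦2}; S={0↦-2, 1↦-2, 2↦-2}; K=[subL(-2) :: mulL(9)]⟩
→ final value -36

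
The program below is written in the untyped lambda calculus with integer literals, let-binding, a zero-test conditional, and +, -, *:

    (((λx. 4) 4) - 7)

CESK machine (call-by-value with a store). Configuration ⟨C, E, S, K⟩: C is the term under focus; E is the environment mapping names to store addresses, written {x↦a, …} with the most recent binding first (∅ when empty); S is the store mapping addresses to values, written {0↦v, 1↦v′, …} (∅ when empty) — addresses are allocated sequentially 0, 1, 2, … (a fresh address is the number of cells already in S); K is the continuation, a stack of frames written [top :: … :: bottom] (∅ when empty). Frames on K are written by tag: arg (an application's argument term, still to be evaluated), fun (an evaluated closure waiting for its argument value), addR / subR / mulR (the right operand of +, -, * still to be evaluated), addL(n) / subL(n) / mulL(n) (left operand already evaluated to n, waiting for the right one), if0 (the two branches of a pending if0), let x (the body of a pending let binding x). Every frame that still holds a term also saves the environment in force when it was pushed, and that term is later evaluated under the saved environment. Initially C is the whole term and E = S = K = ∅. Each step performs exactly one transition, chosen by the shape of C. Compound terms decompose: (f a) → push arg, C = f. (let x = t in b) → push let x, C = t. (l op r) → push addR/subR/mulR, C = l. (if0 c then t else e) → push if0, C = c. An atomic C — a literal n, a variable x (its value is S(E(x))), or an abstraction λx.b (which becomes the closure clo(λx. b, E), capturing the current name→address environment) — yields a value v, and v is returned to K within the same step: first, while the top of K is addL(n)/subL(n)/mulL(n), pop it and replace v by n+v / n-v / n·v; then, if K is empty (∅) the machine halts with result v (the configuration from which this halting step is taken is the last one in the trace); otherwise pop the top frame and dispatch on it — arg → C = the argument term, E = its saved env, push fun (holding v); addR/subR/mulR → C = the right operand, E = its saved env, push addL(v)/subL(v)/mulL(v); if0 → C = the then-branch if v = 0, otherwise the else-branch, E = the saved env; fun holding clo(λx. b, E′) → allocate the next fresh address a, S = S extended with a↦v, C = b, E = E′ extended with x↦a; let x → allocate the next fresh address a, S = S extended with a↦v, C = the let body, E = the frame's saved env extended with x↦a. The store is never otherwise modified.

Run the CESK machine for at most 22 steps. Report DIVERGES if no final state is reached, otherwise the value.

step 0: ⟨C=(((λx. 4) 4) - 7); E=∅; S=∅; K=∅⟩
step 1: ⟨C=((λx. 4) 4); E=∅; S=∅; K=[subR]⟩
step 2: ⟨C=(λx. 4); E=∅; S=∅; K=[arg :: subR]⟩
step 3: ⟨C=4; E=∅; S=∅; K=[fun :: subR]⟩
step 4: ⟨C=4; E={x↦0}; S={0↦4}; K=[subR]⟩
step 5: ⟨C=7; E=∅; S={0↦4}; K=[subL(4)]⟩
→ final value -3

Answer: -3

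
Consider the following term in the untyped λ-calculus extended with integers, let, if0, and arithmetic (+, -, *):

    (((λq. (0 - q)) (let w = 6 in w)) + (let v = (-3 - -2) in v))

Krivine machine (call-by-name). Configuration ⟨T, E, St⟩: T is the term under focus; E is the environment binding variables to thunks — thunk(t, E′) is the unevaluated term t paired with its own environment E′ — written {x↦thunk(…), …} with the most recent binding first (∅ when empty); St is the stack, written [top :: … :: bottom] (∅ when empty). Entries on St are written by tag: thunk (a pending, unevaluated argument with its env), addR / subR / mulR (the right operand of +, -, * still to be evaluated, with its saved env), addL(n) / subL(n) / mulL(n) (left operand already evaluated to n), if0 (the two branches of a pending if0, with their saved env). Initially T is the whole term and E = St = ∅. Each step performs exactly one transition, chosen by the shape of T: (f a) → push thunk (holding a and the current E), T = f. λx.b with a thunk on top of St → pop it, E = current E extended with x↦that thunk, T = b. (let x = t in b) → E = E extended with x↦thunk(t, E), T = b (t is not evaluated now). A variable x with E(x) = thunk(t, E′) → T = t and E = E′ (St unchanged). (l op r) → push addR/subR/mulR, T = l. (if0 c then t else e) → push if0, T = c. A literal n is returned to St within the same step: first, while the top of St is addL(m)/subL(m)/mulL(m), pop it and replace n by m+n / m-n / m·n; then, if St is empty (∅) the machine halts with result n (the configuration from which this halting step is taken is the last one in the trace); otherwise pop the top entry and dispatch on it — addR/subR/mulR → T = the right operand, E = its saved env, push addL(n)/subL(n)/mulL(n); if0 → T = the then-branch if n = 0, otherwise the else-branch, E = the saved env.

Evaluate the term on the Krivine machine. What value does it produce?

0. ⟨T=(((λq. (0 - q)) (let w = 6 in w)) + (let v = (-3 - -2) in v)); E=∅; St=∅⟩
1. ⟨T=((λq. (0 - q)) (let w = 6 in w)); E=∅; St=[addR]⟩
2. ⟨T=(λq. (0 - q)); E=∅; St=[thunk :: addR]⟩
3. ⟨T=(0 - q); E={q↦thunk((let w = 6 in w), ∅)}; St=[addR]⟩
4. ⟨T=0; E={q↦thunk((let w = 6 in w), ∅)}; St=[subR :: addR]⟩
5. ⟨T=q; E={q↦thunk((let w = 6 in w), ∅)}; St=[subL(0) :: addR]⟩
6. ⟨T=(let w = 6 in w); E=∅; St=[subL(0) :: addR]⟩
7. ⟨T=w; E={w↦thunk(6, ∅)}; St=[subL(0) :: addR]⟩
8. ⟨T=6; E=∅; St=[subL(0) :: addR]⟩
9. ⟨T=(let v = (-3 - -2) in v); E=∅; St=[addL(-6)]⟩
10. ⟨T=v; E={v↦thunk((-3 - -2), ∅)}; St=[addL(-6)]⟩
11. ⟨T=(-3 - -2); E=∅; St=[addL(-6)]⟩
12. ⟨T=-3; E=∅; St=[subR :: addL(-6)]⟩
13. ⟨T=-2; E=∅; St=[subL(-3) :: addL(-6)]⟩
→ final value -7

Answer: -7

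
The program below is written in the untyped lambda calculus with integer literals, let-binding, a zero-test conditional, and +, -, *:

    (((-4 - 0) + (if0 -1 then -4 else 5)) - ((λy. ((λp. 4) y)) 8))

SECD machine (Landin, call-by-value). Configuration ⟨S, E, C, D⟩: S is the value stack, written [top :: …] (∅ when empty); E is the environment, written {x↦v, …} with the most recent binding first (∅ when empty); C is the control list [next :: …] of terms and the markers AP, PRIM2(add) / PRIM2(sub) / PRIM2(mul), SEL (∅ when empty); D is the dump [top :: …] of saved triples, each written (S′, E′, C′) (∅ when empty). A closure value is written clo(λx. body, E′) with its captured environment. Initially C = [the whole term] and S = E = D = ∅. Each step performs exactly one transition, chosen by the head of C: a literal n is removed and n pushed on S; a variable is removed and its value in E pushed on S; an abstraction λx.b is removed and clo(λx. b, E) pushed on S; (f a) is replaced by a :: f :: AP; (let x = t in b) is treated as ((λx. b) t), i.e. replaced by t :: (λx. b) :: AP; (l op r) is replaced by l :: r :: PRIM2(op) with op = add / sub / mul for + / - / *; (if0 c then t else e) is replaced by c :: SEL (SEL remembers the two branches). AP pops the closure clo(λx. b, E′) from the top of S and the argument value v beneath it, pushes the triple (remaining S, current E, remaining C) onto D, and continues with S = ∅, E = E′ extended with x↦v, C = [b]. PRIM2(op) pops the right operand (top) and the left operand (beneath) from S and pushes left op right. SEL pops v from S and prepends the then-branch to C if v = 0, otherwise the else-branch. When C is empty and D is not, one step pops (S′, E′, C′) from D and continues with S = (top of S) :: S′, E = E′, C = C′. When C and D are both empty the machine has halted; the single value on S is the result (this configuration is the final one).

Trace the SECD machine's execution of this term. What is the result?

step 0: <S=∅, E=∅, C=[(((-4 - 0) + (if0 -1 then -4 else 5)) - ((λy. ((λp. 4) y)) 8))], D=∅>
step 1: <S=∅, E=∅, C=[((-4 - 0) + (if0 -1 then -4 else 5)) :: ((λy. ((λp. 4) y)) 8) :: PRIM2(sub)], D=∅>
step 2: <S=∅, E=∅, C=[(-4 - 0) :: (if0 -1 then -4 else 5) :: PRIM2(add) :: ((λy. ((λp. 4) y)) 8) :: PRIM2(sub)], D=∅>
step 3: <S=∅, E=∅, C=[-4 :: 0 :: PRIM2(sub) :: (if0 -1 then -4 else 5) :: PRIM2(add) :: ((λy. ((λp. 4) y)) 8) :: PRIM2(sub)], D=∅>
step 4: <S=[-4], E=∅, C=[0 :: PRIM2(sub) :: (if0 -1 then -4 else 5) :: PRIM2(add) :: ((λy. ((λp. 4) y)) 8) :: PRIM2(sub)], D=∅>
step 5: <S=[0 :: -4], E=∅, C=[PRIM2(sub) :: (if0 -1 then -4 else 5) :: PRIM2(add) :: ((λy. ((λp. 4) y)) 8) :: PRIM2(sub)], D=∅>
step 6: <S=[-4], E=∅, C=[(if0 -1 then -4 else 5) :: PRIM2(add) :: ((λy. ((λp. 4) y)) 8) :: PRIM2(sub)], D=∅>
step 7: <S=[-4], E=∅, C=[-1 :: SEL :: PRIM2(add) :: ((λy. ((λp. 4) y)) 8) :: PRIM2(sub)], D=∅>
step 8: <S=[-1 :: -4], E=∅, C=[SEL :: PRIM2(add) :: ((λy. ((λp. 4) y)) 8) :: PRIM2(sub)], D=∅>
step 9: <S=[-4], E=∅, C=[5 :: PRIM2(add) :: ((λy. ((λp. 4) y)) 8) :: PRIM2(sub)], D=∅>
step 10: <S=[5 :: -4], E=∅, C=[PRIM2(add) :: ((λy. ((λp. 4) y)) 8) :: PRIM2(sub)], D=∅>
step 11: <S=[1], E=∅, C=[((λy. ((λp. 4) y)) 8) :: PRIM2(sub)], D=∅>
step 12: <S=[1], E=∅, C=[8 :: (λy. ((λp. 4) y)) :: AP :: PRIM2(sub)], D=∅>
step 13: <S=[8 :: 1], E=∅, C=[(λy. ((λp. 4) y)) :: AP :: PRIM2(sub)], D=∅>
step 14: <S=[clo(λy. ((λp. 4) y), ∅) :: 8 :: 1], E=∅, C=[AP :: PRIM2(sub)], D=∅>
step 15: <S=∅, E={y↦8}, C=[((λp. 4) y)], D=[([1], ∅, [PRIM2(sub)])]>
step 16: <S=∅, E={y↦8}, C=[y :: (λp. 4) :: AP], D=[([1], ∅, [PRIM2(sub)])]>
step 17: <S=[8], E={y↦8}, C=[(λp. 4) :: AP], D=[([1], ∅, [PRIM2(sub)])]>
step 18: <S=[clo(λp. 4, {y↦8}) :: 8], E={y↦8}, C=[AP], D=[([1], ∅, [PRIM2(sub)])]>
step 19: <S=∅, E={p↦8, y↦8}, C=[4], D=[(∅, {y↦8}, ∅) :: ([1], ∅, [PRIM2(sub)])]>
step 20: <S=[4], E={p↦8, y↦8}, C=∅, D=[(∅, {y↦8}, ∅) :: ([1], ∅, [PRIM2(sub)])]>
step 21: <S=[4], E={y↦8}, C=∅, D=[([1], ∅, [PRIM2(sub)])]>
step 22: <S=[4 :: 1], E=∅, C=[PRIM2(sub)], D=∅>
step 23: <S=[-3], E=∅, C=∅, D=∅>
→ final value -3

Answer: -3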